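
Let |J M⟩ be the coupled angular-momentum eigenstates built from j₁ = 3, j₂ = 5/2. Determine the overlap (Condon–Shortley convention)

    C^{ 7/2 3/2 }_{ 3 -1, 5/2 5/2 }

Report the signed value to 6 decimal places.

+√(8/21) = +0.617213

triangle: 2!·4!·3!/10! = 288/3628800
(j±m)!: 2!·4!·5!·0!·5!·2! = 1382400
prefactor² = (2J+1)·Δ·N² = 6144/7
  k=2: +1/(2!·0!·2!·3!·2!·0!) = 1/48
Σ = 1/48  ⇒  CG² = 6144/7·1/48² = 8/21
CG = +√(8/21) = +0.617213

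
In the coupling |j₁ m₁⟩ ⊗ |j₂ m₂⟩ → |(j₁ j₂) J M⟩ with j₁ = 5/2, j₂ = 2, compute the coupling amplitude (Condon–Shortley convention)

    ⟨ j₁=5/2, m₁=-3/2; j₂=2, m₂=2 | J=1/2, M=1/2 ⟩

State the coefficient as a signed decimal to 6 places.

√[2·4!1!0!/6! · 1!4!4!0!1!0!] = √(192/5)
  +(−1)^4/∏(4,0,0,0,1,0)! = 1/24  (running 1/24)
⟨..|..⟩ = √(192/5)·(1/24) = +0.258199

+√(1/15) ≈ +0.258199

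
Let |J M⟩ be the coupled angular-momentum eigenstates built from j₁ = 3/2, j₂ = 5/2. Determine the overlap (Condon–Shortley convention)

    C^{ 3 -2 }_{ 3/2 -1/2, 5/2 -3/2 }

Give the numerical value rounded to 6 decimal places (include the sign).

+0.288675  (= +√(1/12))

j₁+j₂−J=1  J+j₁−j₂=2  J−j₁+j₂=4  j₁+j₂+J+1=8
(j₁±m₁, j₂±m₂, J±M) = (1,2,1,4,1,5)
P² = 48
sum k=0..1:
  [0] +1/12 = 1/12
  [1] −1/24 = -1/24
S = 1/24
C² = P²·S² = 1/12 ; C = +0.288675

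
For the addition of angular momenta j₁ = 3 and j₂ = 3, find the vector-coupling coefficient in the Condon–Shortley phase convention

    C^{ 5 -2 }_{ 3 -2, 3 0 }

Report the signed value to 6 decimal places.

-0.577350  (= −√(1/3))

j₁+j₂−J=1  J+j₁−j₂=5  J−j₁+j₂=5  j₁+j₂+J+1=12
(j₁±m₁, j₂±m₂, J±M) = (1,5,3,3,3,7)
P² = 43200
sum k=0..1:
  [0] +1/1440 = 1/1440
  [1] −1/288 = -1/288
S = -1/360
C² = P²·S² = 1/3 ; C = -0.577350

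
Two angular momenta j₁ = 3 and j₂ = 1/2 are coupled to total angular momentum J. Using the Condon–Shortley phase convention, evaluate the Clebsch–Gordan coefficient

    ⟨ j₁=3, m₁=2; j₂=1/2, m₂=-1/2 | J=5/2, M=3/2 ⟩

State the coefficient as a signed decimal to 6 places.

triangle: 1!*5!*0!/7! = 120/5040
(j±m)!: 5!*1!*0!*1!*4!*1! = 2880
prefactor² = (2J+1)*Δ*N² = 2880/7
  k=0: +1/(0!*1!*1!*0!*4!*0!) = 1/24
Σ = 1/24  ⇒  CG² = 2880/7*1/24² = 5/7
CG = +√(5/7) = +0.845154

+0.845154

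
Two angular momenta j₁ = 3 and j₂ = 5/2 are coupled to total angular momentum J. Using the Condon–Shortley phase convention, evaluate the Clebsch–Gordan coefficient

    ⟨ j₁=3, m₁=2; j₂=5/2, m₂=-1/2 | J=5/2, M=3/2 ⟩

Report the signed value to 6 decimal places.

j₁+j₂−J=3  J+j₁−j₂=3  J−j₁+j₂=2  j₁+j₂+J+1=9
(j₁±m₁, j₂±m₂, J±M) = (5,1,2,3,4,1)
P² = 288/7
sum k=0..1:
  [0] +1/24 = 1/24
  [1] −1/12 = -1/12
S = -1/24
C² = P²·S² = 1/14 ; C = -0.267261

−√(1/14) ≈ -0.267261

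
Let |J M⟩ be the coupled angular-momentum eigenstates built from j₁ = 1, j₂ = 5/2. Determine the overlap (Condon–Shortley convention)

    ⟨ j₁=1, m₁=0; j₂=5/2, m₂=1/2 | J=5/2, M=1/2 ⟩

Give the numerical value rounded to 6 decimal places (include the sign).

√[6·1!1!4!/7! · 1!1!3!2!3!2!] = √(144/35)
  +(−1)^0/∏(0,1,1,3,0,1)! = 1/6  (running 1/6)
  +(−1)^1/∏(1,0,0,2,1,2)! = -1/4  (running -1/12)
⟨..|..⟩ = √(144/35)·(-1/12) = -0.169031

-0.169031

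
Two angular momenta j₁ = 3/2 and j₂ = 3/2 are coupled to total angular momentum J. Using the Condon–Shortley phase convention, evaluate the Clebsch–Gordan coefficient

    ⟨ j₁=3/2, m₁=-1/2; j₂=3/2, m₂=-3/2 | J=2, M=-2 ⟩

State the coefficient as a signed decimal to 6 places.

+0.707107

j₁+j₂−J=1  J+j₁−j₂=2  J−j₁+j₂=2  j₁+j₂+J+1=6
(j₁±m₁, j₂±m₂, J±M) = (1,2,0,3,0,4)
P² = 8
sum k=0..0:
  [0] +1/4 = 1/4
S = 1/4
C² = P²·S² = 1/2 ; C = +0.707107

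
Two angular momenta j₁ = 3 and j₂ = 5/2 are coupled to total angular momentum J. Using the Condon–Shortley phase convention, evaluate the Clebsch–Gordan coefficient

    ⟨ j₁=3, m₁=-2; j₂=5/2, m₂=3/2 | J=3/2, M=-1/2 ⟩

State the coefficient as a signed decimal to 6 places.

−√(1/21) ≈ -0.218218

triangle: 4!·2!·1!/8! = 48/40320
(j±m)!: 1!·5!·4!·1!·1!·2! = 5760
prefactor² = (2J+1)·Δ·N² = 192/7
  k=3: −1/(3!·1!·2!·1!·0!·0!) = -1/12
  k=4: +1/(4!·0!·1!·0!·1!·1!) = 1/24
Σ = -1/24  ⇒  CG² = 192/7·(-1/24)² = 1/21
CG = −√(1/21) = -0.218218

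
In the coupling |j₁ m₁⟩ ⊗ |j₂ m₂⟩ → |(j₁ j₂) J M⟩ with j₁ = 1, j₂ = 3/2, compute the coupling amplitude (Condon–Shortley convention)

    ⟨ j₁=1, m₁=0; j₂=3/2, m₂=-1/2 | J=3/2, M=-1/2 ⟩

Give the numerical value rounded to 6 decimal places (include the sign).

triangle: 1!*1!*2!/5! = 2/120
(j±m)!: 1!*1!*1!*2!*1!*2! = 4
prefactor² = (2J+1)*Δ*N² = 4/15
  k=0: +1/(0!*1!*1!*1!*0!*1!) = 1
  k=1: −1/(1!*0!*0!*0!*1!*2!) = -1/2
Σ = 1/2  ⇒  CG² = 4/15*1/2² = 1/15
CG = +√(1/15) = +0.258199

+0.258199  (= +√(1/15))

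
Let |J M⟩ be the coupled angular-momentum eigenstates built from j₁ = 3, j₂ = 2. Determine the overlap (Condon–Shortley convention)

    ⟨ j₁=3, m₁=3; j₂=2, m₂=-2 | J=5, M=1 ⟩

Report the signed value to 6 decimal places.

j₁+j₂−J=0  J+j₁−j₂=6  J−j₁+j₂=4  j₁+j₂+J+1=11
(j₁±m₁, j₂±m₂, J±M) = (6,0,0,4,6,4)
P² = 9953280/7
sum k=0..0:
  [0] +1/17280 = 1/17280
S = 1/17280
C² = P²·S² = 1/210 ; C = +0.069007

+√(1/210) = +0.069007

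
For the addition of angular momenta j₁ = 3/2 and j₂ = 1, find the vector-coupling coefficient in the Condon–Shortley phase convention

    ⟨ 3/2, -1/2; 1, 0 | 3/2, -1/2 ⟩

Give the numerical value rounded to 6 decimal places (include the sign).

√[4·1!2!1!/5! · 1!2!1!1!1!2!] = √(4/15)
  +(−1)^0/∏(0,1,2,1,0,0)! = 1/2  (running 1/2)
  +(−1)^1/∏(1,0,1,0,1,1)! = -1  (running -1/2)
⟨..|..⟩ = √(4/15)·(-1/2) = -0.258199

-0.258199  (= −√(1/15))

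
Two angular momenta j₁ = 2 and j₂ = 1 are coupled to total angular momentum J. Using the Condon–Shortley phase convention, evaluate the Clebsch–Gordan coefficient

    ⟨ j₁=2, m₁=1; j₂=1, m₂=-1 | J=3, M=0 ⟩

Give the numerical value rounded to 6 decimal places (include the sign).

j₁+j₂−J=0  J+j₁−j₂=4  J−j₁+j₂=2  j₁+j₂+J+1=7
(j₁±m₁, j₂±m₂, J±M) = (3,1,0,2,3,3)
P² = 144/5
sum k=0..0:
  [0] +1/12 = 1/12
S = 1/12
C² = P²·S² = 1/5 ; C = +0.447214

+0.447214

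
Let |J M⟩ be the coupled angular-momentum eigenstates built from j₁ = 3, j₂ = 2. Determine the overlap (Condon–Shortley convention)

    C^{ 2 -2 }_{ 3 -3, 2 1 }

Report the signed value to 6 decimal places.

√[5·3!3!1!/8! · 0!6!3!1!0!4!] = √(3240/7)
  +(−1)^3/∏(3,0,3,0,0,1)! = -1/36  (running -1/36)
⟨..|..⟩ = √(3240/7)·(-1/36) = -0.597614

−√(5/14) ≈ -0.597614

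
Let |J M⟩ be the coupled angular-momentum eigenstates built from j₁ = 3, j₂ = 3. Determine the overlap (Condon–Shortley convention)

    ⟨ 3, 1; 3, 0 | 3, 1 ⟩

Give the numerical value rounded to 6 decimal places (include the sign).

-0.408248

triangle: 3!*3!*3!/10! = 216/3628800
(j±m)!: 4!*2!*3!*3!*4!*2! = 82944
prefactor² = (2J+1)*Δ*N² = 864/25
  k=0: +1/(0!*3!*2!*3!*1!*0!) = 1/72
  k=1: −1/(1!*2!*1!*2!*2!*1!) = -1/8
  k=2: +1/(2!*1!*0!*1!*3!*2!) = 1/24
Σ = -5/72  ⇒  CG² = 864/25*(-5/72)² = 1/6
CG = −√(1/6) = -0.408248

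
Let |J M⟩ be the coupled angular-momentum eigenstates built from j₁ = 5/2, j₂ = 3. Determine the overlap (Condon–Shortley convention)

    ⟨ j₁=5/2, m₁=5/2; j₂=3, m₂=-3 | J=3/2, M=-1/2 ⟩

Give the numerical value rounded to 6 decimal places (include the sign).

j₁+j₂−J=4  J+j₁−j₂=1  J−j₁+j₂=2  j₁+j₂+J+1=8
(j₁±m₁, j₂±m₂, J±M) = (5,0,0,6,1,2)
P² = 5760/7
sum k=0..0:
  [0] +1/48 = 1/48
S = 1/48
C² = P²·S² = 5/14 ; C = +0.597614

+0.597614  (= +√(5/14))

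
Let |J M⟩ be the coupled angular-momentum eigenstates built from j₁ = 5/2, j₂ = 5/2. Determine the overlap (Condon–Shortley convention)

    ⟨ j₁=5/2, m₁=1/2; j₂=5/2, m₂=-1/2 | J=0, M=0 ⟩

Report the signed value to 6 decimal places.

j₁+j₂−J=5  J+j₁−j₂=0  J−j₁+j₂=0  j₁+j₂+J+1=6
(j₁±m₁, j₂±m₂, J±M) = (3,2,2,3,0,0)
P² = 24
sum k=2..2:
  [2] +1/12 = 1/12
S = 1/12
C² = P²·S² = 1/6 ; C = +0.408248

+√(1/6) ≈ +0.408248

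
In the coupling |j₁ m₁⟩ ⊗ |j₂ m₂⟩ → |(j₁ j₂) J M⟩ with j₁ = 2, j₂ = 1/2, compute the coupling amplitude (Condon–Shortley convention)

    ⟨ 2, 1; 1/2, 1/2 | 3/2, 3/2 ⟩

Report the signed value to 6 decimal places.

√[4·1!3!0!/5! · 3!1!1!0!3!0!] = √(36/5)
  +(−1)^1/∏(1,0,0,0,3,0)! = -1/6  (running -1/6)
⟨..|..⟩ = √(36/5)·(-1/6) = -0.447214

−√(1/5) = -0.447214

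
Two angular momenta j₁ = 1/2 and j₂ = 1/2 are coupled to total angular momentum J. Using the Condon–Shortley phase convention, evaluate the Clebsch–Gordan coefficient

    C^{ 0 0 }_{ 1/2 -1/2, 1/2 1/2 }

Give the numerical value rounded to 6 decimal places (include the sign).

j₁+j₂−J=1  J+j₁−j₂=0  J−j₁+j₂=0  j₁+j₂+J+1=2
(j₁±m₁, j₂±m₂, J±M) = (0,1,1,0,0,0)
P² = 1/2
sum k=1..1:
  [1] −1/1 = -1
S = -1
C² = P²·S² = 1/2 ; C = -0.707107

-0.707107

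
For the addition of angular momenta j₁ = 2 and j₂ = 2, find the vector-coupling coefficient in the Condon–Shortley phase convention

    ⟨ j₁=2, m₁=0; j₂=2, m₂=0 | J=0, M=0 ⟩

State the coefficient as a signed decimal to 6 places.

+√(1/5) ≈ +0.447214

√[1·4!0!0!/5! · 2!2!2!2!0!0!] = √(16/5)
  +(−1)^2/∏(2,2,0,0,0,0)! = 1/4  (running 1/4)
⟨..|..⟩ = √(16/5)·(1/4) = +0.447214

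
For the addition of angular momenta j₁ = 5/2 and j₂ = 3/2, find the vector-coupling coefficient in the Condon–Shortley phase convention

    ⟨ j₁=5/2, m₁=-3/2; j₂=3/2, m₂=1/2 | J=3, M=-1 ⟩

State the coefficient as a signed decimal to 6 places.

−√(49/120) = -0.639010

√[7·1!4!2!/8! · 1!4!2!1!2!4!] = √(96/5)
  +(−1)^0/∏(0,1,4,2,0,0)! = 1/48  (running 1/48)
  +(−1)^1/∏(1,0,3,1,1,1)! = -1/6  (running -7/48)
⟨..|..⟩ = √(96/5)·(-7/48) = -0.639010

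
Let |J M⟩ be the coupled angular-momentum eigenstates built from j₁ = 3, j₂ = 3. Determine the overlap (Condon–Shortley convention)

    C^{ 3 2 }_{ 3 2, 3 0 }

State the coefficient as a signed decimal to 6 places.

triangle: 3!*3!*3!/10! = 216/3628800
(j±m)!: 5!*1!*3!*3!*5!*1! = 518400
prefactor² = (2J+1)*Δ*N² = 216
  k=0: +1/(0!*3!*1!*3!*2!*0!) = 1/72
  k=1: −1/(1!*2!*0!*2!*3!*1!) = -1/24
Σ = -1/36  ⇒  CG² = 216*(-1/36)² = 1/6
CG = −√(1/6) = -0.408248

-0.408248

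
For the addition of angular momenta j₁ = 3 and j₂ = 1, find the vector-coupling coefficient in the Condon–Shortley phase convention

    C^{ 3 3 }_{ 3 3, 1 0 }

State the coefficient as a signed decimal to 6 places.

triangle: 1!×5!×1!/8! = 120/40320
(j±m)!: 6!×0!×1!×1!×6!×0! = 518400
prefactor² = (2J+1)×Δ×N² = 10800
  k=0: +1/(0!×1!×0!×1!×5!×0!) = 1/120
Σ = 1/120  ⇒  CG² = 10800×1/120² = 3/4
CG = +√(3/4) = +0.866025

+0.866025  (= +√(3/4))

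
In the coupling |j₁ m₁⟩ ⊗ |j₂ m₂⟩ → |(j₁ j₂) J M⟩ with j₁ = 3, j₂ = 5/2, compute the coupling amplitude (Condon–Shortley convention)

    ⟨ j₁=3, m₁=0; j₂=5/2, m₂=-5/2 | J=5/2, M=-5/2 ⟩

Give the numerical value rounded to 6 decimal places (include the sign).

+√(5/42) = +0.345033

triangle: 3!×3!×2!/9! = 72/362880
(j±m)!: 3!×3!×0!×5!×0!×5! = 518400
prefactor² = (2J+1)×Δ×N² = 4320/7
  k=0: +1/(0!×3!×3!×0!×0!×2!) = 1/72
Σ = 1/72  ⇒  CG² = 4320/7×1/72² = 5/42
CG = +√(5/42) = +0.345033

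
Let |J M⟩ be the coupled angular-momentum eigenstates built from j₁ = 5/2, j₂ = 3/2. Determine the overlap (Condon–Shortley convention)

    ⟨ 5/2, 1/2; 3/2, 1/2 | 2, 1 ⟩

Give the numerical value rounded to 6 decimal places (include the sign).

-0.545545  (= −√(25/84))

√[5·2!3!1!/7! · 3!2!2!1!3!1!] = √(12/7)
  +(−1)^1/∏(1,1,1,1,2,0)! = -1/2  (running -1/2)
  +(−1)^2/∏(2,0,0,0,3,1)! = 1/12  (running -5/12)
⟨..|..⟩ = √(12/7)·(-5/12) = -0.545545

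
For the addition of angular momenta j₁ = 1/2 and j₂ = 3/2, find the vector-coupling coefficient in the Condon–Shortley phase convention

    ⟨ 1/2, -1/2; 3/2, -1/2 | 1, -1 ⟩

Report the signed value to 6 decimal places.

triangle: 1!×0!×2!/4! = 2/24
(j±m)!: 0!×1!×1!×2!×0!×2! = 4
prefactor² = (2J+1)×Δ×N² = 1
  k=1: −1/(1!×0!×0!×0!×0!×2!) = -1/2
Σ = -1/2  ⇒  CG² = 1×(-1/2)² = 1/4
CG = −√(1/4) = -0.500000

−√(1/4) ≈ -0.500000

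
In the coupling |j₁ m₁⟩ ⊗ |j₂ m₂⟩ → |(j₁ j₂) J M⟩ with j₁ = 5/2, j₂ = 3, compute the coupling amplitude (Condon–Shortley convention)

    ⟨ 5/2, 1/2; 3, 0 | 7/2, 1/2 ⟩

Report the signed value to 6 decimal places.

√[8·2!3!4!/10! · 3!2!3!3!4!3!] = √(6912/175)
  +(−1)^0/∏(0,2,2,3,1,1)! = 1/24  (running 1/24)
  +(−1)^1/∏(1,1,1,2,2,2)! = -1/8  (running -1/12)
  +(−1)^2/∏(2,0,0,1,3,3)! = 1/72  (running -5/72)
⟨..|..⟩ = √(6912/175)·(-5/72) = -0.436436

-0.436436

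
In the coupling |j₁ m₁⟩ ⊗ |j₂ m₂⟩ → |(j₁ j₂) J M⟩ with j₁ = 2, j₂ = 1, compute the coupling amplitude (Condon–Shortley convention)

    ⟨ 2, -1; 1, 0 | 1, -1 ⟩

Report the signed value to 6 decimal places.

j₁+j₂−J=2  J+j₁−j₂=2  J−j₁+j₂=0  j₁+j₂+J+1=5
(j₁±m₁, j₂±m₂, J±M) = (1,3,1,1,0,2)
P² = 6/5
sum k=1..1:
  [1] −1/2 = -1/2
S = -1/2
C² = P²·S² = 3/10 ; C = -0.547723

-0.547723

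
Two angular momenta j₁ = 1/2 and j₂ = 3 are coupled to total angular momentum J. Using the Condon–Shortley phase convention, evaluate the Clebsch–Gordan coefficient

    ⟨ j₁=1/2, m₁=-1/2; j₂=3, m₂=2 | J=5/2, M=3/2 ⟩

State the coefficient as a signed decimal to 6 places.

-0.845154  (= −√(5/7))

j₁+j₂−J=1  J+j₁−j₂=0  J−j₁+j₂=5  j₁+j₂+J+1=7
(j₁±m₁, j₂±m₂, J±M) = (0,1,5,1,4,1)
P² = 2880/7
sum k=1..1:
  [1] −1/24 = -1/24
S = -1/24
C² = P²·S² = 5/7 ; C = -0.845154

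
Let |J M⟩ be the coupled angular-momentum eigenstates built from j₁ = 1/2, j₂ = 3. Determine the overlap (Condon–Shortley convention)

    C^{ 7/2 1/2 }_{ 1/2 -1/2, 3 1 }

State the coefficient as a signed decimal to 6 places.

triangle: 0!*1!*6!/8! = 720/40320
(j±m)!: 0!*1!*4!*2!*4!*3! = 6912
prefactor² = (2J+1)*Δ*N² = 6912/7
  k=0: +1/(0!*0!*1!*4!*0!*2!) = 1/48
Σ = 1/48  ⇒  CG² = 6912/7*1/48² = 3/7
CG = +√(3/7) = +0.654654

+0.654654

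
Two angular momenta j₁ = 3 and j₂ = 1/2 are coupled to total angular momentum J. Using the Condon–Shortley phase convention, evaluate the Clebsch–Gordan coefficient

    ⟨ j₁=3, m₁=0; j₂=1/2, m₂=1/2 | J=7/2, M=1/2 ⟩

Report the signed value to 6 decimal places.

√[8·0!6!1!/8! · 3!3!1!0!4!3!] = √(5184/7)
  +(−1)^0/∏(0,0,3,1,3,0)! = 1/36  (running 1/36)
⟨..|..⟩ = √(5184/7)·(1/36) = +0.755929

+0.755929  (= +√(4/7))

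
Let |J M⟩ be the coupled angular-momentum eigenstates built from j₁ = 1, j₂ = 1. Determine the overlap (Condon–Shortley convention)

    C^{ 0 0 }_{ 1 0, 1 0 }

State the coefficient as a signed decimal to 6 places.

-0.577350  (= −√(1/3))

triangle: 2!×0!×0!/3! = 2/6
(j±m)!: 1!×1!×1!×1!×0!×0! = 1
prefactor² = (2J+1)×Δ×N² = 1/3
  k=1: −1/(1!×1!×0!×0!×0!×0!) = -1
Σ = -1  ⇒  CG² = 1/3×(-1)² = 1/3
CG = −√(1/3) = -0.577350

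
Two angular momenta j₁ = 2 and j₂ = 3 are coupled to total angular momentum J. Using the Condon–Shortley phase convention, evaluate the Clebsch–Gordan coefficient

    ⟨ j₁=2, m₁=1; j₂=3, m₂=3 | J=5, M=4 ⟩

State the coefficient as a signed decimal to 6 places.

+0.632456  (= +√(2/5))

triangle: 0!*4!*6!/11! = 17280/39916800
(j±m)!: 3!*1!*6!*0!*9!*1! = 1567641600
prefactor² = (2J+1)*Δ*N² = 7464960
  k=0: +1/(0!*0!*1!*6!*3!*0!) = 1/4320
Σ = 1/4320  ⇒  CG² = 7464960*1/4320² = 2/5
CG = +√(2/5) = +0.632456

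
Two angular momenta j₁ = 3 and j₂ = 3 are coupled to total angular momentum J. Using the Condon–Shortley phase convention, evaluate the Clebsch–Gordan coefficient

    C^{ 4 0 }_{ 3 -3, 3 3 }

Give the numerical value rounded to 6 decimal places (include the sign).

+√(9/154) = +0.241747

j₁+j₂−J=2  J+j₁−j₂=4  J−j₁+j₂=4  j₁+j₂+J+1=11
(j₁±m₁, j₂±m₂, J±M) = (0,6,6,0,4,4)
P² = 5971968/77
sum k=2..2:
  [2] +1/1152 = 1/1152
S = 1/1152
C² = P²·S² = 9/154 ; C = +0.241747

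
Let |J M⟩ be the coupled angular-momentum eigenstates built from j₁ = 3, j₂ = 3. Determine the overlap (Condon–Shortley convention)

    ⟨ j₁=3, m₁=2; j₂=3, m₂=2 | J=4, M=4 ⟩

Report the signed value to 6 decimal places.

-0.674200  (= −√(5/11))

triangle: 2!·4!·4!/11! = 1152/39916800
(j±m)!: 5!·1!·5!·1!·8!·0! = 580608000
prefactor² = (2J+1)·Δ·N² = 1658880/11
  k=1: −1/(1!·1!·0!·4!·4!·0!) = -1/576
Σ = -1/576  ⇒  CG² = 1658880/11·(-1/576)² = 5/11
CG = −√(5/11) = -0.674200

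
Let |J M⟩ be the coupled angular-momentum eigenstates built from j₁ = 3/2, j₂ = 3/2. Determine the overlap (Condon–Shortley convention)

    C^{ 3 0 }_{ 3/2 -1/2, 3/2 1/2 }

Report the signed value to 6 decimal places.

√[7·0!3!3!/7! · 1!2!2!1!3!3!] = √(36/5)
  +(−1)^0/∏(0,0,2,2,1,1)! = 1/4  (running 1/4)
⟨..|..⟩ = √(36/5)·(1/4) = +0.670820

+0.670820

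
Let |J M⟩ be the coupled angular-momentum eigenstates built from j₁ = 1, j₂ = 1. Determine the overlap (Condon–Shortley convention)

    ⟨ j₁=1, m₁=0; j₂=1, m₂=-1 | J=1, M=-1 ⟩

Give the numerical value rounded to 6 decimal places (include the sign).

+0.707107  (= +√(1/2))

j₁+j₂−J=1  J+j₁−j₂=1  J−j₁+j₂=1  j₁+j₂+J+1=4
(j₁±m₁, j₂±m₂, J±M) = (1,1,0,2,0,2)
P² = 1/2
sum k=0..0:
  [0] +1/1 = 1
S = 1
C² = P²·S² = 1/2 ; C = +0.707107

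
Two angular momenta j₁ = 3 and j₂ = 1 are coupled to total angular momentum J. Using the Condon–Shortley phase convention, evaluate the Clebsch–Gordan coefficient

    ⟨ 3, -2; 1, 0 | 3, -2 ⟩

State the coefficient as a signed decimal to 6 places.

−√(1/3) ≈ -0.577350

triangle: 1!×5!×1!/8! = 120/40320
(j±m)!: 1!×5!×1!×1!×1!×5! = 14400
prefactor² = (2J+1)×Δ×N² = 300
  k=0: +1/(0!×1!×5!×1!×0!×0!) = 1/120
  k=1: −1/(1!×0!×4!×0!×1!×1!) = -1/24
Σ = -1/30  ⇒  CG² = 300×(-1/30)² = 1/3
CG = −√(1/3) = -0.577350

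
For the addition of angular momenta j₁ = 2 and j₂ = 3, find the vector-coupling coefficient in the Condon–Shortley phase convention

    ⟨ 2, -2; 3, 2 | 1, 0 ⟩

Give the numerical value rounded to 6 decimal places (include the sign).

+√(1/7) ≈ +0.377964

j₁+j₂−J=4  J+j₁−j₂=0  J−j₁+j₂=2  j₁+j₂+J+1=7
(j₁±m₁, j₂±m₂, J±M) = (0,4,5,1,1,1)
P² = 576/7
sum k=4..4:
  [4] +1/24 = 1/24
S = 1/24
C² = P²·S² = 1/7 ; C = +0.377964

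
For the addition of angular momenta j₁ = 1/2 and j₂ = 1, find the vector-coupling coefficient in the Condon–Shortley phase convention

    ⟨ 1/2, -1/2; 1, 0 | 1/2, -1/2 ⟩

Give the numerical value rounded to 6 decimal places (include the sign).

√[2·1!0!1!/3! · 0!1!1!1!0!1!] = √(1/3)
  +(−1)^1/∏(1,0,0,0,0,1)! = -1  (running -1)
⟨..|..⟩ = √(1/3)·(-1) = -0.577350

−√(1/3) = -0.577350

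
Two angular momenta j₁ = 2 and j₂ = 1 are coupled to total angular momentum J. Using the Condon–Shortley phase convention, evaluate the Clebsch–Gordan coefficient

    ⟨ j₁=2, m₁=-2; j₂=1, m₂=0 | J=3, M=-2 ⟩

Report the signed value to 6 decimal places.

+√(1/3) ≈ +0.577350

j₁+j₂−J=0  J+j₁−j₂=4  J−j₁+j₂=2  j₁+j₂+J+1=7
(j₁±m₁, j₂±m₂, J±M) = (0,4,1,1,1,5)
P² = 192
sum k=0..0:
  [0] +1/24 = 1/24
S = 1/24
C² = P²·S² = 1/3 ; C = +0.577350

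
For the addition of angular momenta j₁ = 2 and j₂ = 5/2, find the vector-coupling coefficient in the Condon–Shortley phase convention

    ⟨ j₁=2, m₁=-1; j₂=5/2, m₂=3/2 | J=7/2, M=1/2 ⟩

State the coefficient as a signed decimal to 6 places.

√[8·1!3!4!/9! · 1!3!4!1!4!3!] = √(2304/35)
  +(−1)^0/∏(0,1,3,4,0,0)! = 1/144  (running 1/144)
  +(−1)^1/∏(1,0,2,3,1,1)! = -1/12  (running -11/144)
⟨..|..⟩ = √(2304/35)·(-11/144) = -0.619780

−√(121/315) = -0.619780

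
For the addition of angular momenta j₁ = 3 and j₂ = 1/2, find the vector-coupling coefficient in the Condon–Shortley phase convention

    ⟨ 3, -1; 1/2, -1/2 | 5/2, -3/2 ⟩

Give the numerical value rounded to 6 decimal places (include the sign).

√[6·1!5!0!/7! · 2!4!0!1!1!4!] = √(1152/7)
  +(−1)^0/∏(0,1,4,0,1,0)! = 1/24  (running 1/24)
⟨..|..⟩ = √(1152/7)·(1/24) = +0.534522

+√(2/7) ≈ +0.534522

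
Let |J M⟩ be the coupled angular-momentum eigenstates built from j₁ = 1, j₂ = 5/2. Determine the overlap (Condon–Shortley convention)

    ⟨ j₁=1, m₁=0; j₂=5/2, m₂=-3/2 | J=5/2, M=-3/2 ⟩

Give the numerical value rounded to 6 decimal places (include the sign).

√[6·1!1!4!/7! · 1!1!1!4!1!4!] = √(576/35)
  +(−1)^0/∏(0,1,1,1,0,3)! = 1/6  (running 1/6)
  +(−1)^1/∏(1,0,0,0,1,4)! = -1/24  (running 1/8)
⟨..|..⟩ = √(576/35)·(1/8) = +0.507093

+0.507093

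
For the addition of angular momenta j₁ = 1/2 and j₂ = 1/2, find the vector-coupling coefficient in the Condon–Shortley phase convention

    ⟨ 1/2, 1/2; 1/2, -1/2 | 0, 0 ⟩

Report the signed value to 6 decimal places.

√[1·1!0!0!/2! · 1!0!0!1!0!0!] = √(1/2)
  +(−1)^0/∏(0,1,0,0,0,0)! = 1  (running 1)
⟨..|..⟩ = √(1/2)·(1) = +0.707107

+0.707107  (= +√(1/2))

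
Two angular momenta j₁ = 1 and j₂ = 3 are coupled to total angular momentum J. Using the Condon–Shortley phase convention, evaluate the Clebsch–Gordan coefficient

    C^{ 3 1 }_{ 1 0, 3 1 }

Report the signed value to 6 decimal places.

triangle: 1!×1!×5!/8! = 120/40320
(j±m)!: 1!×1!×4!×2!×4!×2! = 2304
prefactor² = (2J+1)×Δ×N² = 48
  k=0: +1/(0!×1!×1!×4!×0!×1!) = 1/24
  k=1: −1/(1!×0!×0!×3!×1!×2!) = -1/12
Σ = -1/24  ⇒  CG² = 48×(-1/24)² = 1/12
CG = −√(1/12) = -0.288675

−√(1/12) ≈ -0.288675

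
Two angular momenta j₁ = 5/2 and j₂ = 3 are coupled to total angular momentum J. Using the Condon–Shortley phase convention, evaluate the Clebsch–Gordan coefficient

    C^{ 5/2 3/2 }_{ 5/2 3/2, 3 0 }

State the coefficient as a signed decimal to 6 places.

-0.483046  (= −√(7/30))

j₁+j₂−J=3  J+j₁−j₂=2  J−j₁+j₂=3  j₁+j₂+J+1=9
(j₁±m₁, j₂±m₂, J±M) = (4,1,3,3,4,1)
P² = 864/35
sum k=0..1:
  [0] +1/36 = 1/36
  [1] −1/8 = -1/8
S = -7/72
C² = P²·S² = 7/30 ; C = -0.483046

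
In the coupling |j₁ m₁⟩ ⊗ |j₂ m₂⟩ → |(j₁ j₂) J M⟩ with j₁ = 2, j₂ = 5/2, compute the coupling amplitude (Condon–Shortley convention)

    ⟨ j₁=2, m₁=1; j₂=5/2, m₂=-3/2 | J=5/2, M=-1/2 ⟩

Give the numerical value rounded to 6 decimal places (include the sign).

+0.414039

√[6·2!2!3!/8! · 3!1!1!4!2!3!] = √(216/35)
  +(−1)^0/∏(0,2,1,1,1,2)! = 1/4  (running 1/4)
  +(−1)^1/∏(1,1,0,0,2,3)! = -1/12  (running 1/6)
⟨..|..⟩ = √(216/35)·(1/6) = +0.414039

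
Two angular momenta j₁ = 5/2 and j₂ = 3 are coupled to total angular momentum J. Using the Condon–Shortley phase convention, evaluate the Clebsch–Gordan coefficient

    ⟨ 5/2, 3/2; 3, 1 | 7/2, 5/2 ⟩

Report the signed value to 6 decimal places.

triangle: 2!×3!×4!/10! = 288/3628800
(j±m)!: 4!×1!×4!×2!×6!×1! = 829440
prefactor² = (2J+1)×Δ×N² = 18432/35
  k=0: +1/(0!×2!×1!×4!×2!×0!) = 1/96
  k=1: −1/(1!×1!×0!×3!×3!×1!) = -1/36
Σ = -5/288  ⇒  CG² = 18432/35×(-5/288)² = 10/63
CG = −√(10/63) = -0.398410

−√(10/63) ≈ -0.398410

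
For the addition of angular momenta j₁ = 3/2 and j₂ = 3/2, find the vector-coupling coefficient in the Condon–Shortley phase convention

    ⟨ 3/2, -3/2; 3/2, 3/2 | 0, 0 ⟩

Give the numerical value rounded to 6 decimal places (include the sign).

−√(1/4) ≈ -0.500000

triangle: 3!·0!·0!/4! = 6/24
(j±m)!: 0!·3!·3!·0!·0!·0! = 36
prefactor² = (2J+1)·Δ·N² = 9
  k=3: −1/(3!·0!·0!·0!·0!·0!) = -1/6
Σ = -1/6  ⇒  CG² = 9·(-1/6)² = 1/4
CG = −√(1/4) = -0.500000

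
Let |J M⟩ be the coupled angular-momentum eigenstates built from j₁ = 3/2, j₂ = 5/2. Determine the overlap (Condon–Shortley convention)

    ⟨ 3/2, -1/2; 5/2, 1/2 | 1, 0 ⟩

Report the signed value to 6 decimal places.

+√(3/10) = +0.547723

j₁+j₂−J=3  J+j₁−j₂=0  J−j₁+j₂=2  j₁+j₂+J+1=6
(j₁±m₁, j₂±m₂, J±M) = (1,2,3,2,1,1)
P² = 6/5
sum k=2..2:
  [2] +1/2 = 1/2
S = 1/2
C² = P²·S² = 3/10 ; C = +0.547723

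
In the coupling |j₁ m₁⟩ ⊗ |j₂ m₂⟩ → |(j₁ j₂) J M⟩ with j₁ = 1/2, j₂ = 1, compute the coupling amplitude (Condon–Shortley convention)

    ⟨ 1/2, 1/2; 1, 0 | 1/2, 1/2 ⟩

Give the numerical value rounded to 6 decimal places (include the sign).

j₁+j₂−J=1  J+j₁−j₂=0  J−j₁+j₂=1  j₁+j₂+J+1=3
(j₁±m₁, j₂±m₂, J±M) = (1,0,1,1,1,0)
P² = 1/3
sum k=0..0:
  [0] +1/1 = 1
S = 1
C² = P²·S² = 1/3 ; C = +0.577350

+√(1/3) ≈ +0.577350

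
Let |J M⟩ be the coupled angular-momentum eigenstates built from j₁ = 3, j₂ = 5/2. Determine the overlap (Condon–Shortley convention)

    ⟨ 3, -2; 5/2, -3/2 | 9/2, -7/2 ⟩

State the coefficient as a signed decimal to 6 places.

-0.100504  (= −√(1/99))

√[10·1!5!4!/11! · 1!5!1!4!1!8!] = √(921600/11)
  +(−1)^0/∏(0,1,5,1,0,3)! = 1/720  (running 1/720)
  +(−1)^1/∏(1,0,4,0,1,4)! = -1/576  (running -1/2880)
⟨..|..⟩ = √(921600/11)·(-1/2880) = -0.100504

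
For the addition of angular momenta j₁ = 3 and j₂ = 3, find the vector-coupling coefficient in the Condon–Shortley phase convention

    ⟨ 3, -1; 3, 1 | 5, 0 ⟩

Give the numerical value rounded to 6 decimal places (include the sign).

-0.545545

triangle: 1!*5!*5!/12! = 14400/479001600
(j±m)!: 2!*4!*4!*2!*5!*5! = 33177600
prefactor² = (2J+1)*Δ*N² = 76800/7
  k=0: +1/(0!*1!*4!*4!*1!*1!) = 1/576
  k=1: −1/(1!*0!*3!*3!*2!*2!) = -1/144
Σ = -1/192  ⇒  CG² = 76800/7*(-1/192)² = 25/84
CG = −√(25/84) = -0.545545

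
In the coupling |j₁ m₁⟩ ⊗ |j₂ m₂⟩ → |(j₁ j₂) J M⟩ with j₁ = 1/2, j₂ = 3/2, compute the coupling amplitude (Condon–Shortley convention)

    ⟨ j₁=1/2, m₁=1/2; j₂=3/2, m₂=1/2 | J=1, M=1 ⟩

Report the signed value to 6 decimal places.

+√(1/4) = +0.500000

j₁+j₂−J=1  J+j₁−j₂=0  J−j₁+j₂=2  j₁+j₂+J+1=4
(j₁±m₁, j₂±m₂, J±M) = (1,0,2,1,2,0)
P² = 1
sum k=0..0:
  [0] +1/2 = 1/2
S = 1/2
C² = P²·S² = 1/4 ; C = +0.500000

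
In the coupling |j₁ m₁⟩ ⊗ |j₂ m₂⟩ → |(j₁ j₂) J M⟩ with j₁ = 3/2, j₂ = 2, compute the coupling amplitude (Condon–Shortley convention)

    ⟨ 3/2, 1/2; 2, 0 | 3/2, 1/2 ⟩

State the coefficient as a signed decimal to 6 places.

triangle: 2!*1!*2!/6! = 4/720
(j±m)!: 2!*1!*2!*2!*2!*1! = 16
prefactor² = (2J+1)*Δ*N² = 16/45
  k=0: +1/(0!*2!*1!*2!*0!*0!) = 1/4
  k=1: −1/(1!*1!*0!*1!*1!*1!) = -1
Σ = -3/4  ⇒  CG² = 16/45*(-3/4)² = 1/5
CG = −√(1/5) = -0.447214

-0.447214  (= −√(1/5))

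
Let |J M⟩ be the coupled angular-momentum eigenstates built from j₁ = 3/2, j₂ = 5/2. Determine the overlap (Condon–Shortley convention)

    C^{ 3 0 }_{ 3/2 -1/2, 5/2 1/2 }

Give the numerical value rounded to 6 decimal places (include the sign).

j₁+j₂−J=1  J+j₁−j₂=2  J−j₁+j₂=4  j₁+j₂+J+1=8
(j₁±m₁, j₂±m₂, J±M) = (1,2,3,2,3,3)
P² = 36/5
sum k=0..1:
  [0] +1/12 = 1/12
  [1] −1/4 = -1/4
S = -1/6
C² = P²·S² = 1/5 ; C = -0.447214

-0.447214  (= −√(1/5))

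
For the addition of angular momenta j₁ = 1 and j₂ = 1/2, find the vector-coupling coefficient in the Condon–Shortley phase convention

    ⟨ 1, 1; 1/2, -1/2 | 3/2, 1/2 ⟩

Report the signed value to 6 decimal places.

+√(1/3) = +0.577350

√[4·0!2!1!/4! · 2!0!0!1!2!1!] = √(4/3)
  +(−1)^0/∏(0,0,0,0,2,1)! = 1/2  (running 1/2)
⟨..|..⟩ = √(4/3)·(1/2) = +0.577350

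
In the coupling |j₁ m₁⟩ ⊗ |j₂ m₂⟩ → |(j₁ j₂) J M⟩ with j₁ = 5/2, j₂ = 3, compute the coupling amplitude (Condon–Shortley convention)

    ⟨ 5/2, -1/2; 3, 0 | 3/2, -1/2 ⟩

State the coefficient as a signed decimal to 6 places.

+√(4/35) = +0.338062

√[4·4!1!2!/8! · 2!3!3!3!1!2!] = √(144/35)
  +(−1)^2/∏(2,2,1,1,0,1)! = 1/4  (running 1/4)
  +(−1)^3/∏(3,1,0,0,1,2)! = -1/12  (running 1/6)
⟨..|..⟩ = √(144/35)·(1/6) = +0.338062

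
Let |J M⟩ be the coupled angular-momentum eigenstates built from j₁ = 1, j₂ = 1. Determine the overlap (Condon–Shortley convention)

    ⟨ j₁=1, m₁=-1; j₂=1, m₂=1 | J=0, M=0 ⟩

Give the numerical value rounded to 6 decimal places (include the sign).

+√(1/3) ≈ +0.577350

triangle: 2!·0!·0!/3! = 2/6
(j±m)!: 0!·2!·2!·0!·0!·0! = 4
prefactor² = (2J+1)·Δ·N² = 4/3
  k=2: +1/(2!·0!·0!·0!·0!·0!) = 1/2
Σ = 1/2  ⇒  CG² = 4/3·1/2² = 1/3
CG = +√(1/3) = +0.577350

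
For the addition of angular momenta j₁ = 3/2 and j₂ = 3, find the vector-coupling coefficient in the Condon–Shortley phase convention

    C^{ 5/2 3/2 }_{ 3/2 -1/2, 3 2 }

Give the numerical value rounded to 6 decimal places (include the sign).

j₁+j₂−J=2  J+j₁−j₂=1  J−j₁+j₂=4  j₁+j₂+J+1=8
(j₁±m₁, j₂±m₂, J±M) = (1,2,5,1,4,1)
P² = 288/7
sum k=1..2:
  [1] −1/24 = -1/24
  [2] +1/12 = 1/12
S = 1/24
C² = P²·S² = 1/14 ; C = +0.267261

+0.267261  (= +√(1/14))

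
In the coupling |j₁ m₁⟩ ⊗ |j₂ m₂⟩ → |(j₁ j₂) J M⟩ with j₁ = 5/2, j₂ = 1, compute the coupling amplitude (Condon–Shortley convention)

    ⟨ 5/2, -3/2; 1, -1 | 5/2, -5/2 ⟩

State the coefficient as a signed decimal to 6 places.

j₁+j₂−J=1  J+j₁−j₂=4  J−j₁+j₂=1  j₁+j₂+J+1=7
(j₁±m₁, j₂±m₂, J±M) = (1,4,0,2,0,5)
P² = 1152/7
sum k=0..0:
  [0] +1/24 = 1/24
S = 1/24
C² = P²·S² = 2/7 ; C = +0.534522

+0.534522  (= +√(2/7))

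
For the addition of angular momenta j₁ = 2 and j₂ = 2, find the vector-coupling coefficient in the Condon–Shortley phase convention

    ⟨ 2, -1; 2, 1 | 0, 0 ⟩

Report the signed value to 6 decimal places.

-0.447214

j₁+j₂−J=4  J+j₁−j₂=0  J−j₁+j₂=0  j₁+j₂+J+1=5
(j₁±m₁, j₂±m₂, J±M) = (1,3,3,1,0,0)
P² = 36/5
sum k=3..3:
  [3] −1/6 = -1/6
S = -1/6
C² = P²·S² = 1/5 ; C = -0.447214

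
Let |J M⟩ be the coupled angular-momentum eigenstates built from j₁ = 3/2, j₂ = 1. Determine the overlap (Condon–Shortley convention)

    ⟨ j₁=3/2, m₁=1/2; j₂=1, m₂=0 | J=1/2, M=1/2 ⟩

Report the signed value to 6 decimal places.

−√(1/3) = -0.577350

triangle: 2!·1!·0!/4! = 2/24
(j±m)!: 2!·1!·1!·1!·1!·0! = 2
prefactor² = (2J+1)·Δ·N² = 1/3
  k=1: −1/(1!·1!·0!·0!·1!·0!) = -1
Σ = -1  ⇒  CG² = 1/3·(-1)² = 1/3
CG = −√(1/3) = -0.577350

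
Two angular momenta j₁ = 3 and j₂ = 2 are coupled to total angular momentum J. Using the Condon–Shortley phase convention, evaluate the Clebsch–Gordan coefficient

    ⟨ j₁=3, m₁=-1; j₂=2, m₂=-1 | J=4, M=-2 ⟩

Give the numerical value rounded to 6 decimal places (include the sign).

+√(1/28) = +0.188982

j₁+j₂−J=1  J+j₁−j₂=5  J−j₁+j₂=3  j₁+j₂+J+1=10
(j₁±m₁, j₂±m₂, J±M) = (2,4,1,3,2,6)
P² = 5184/7
sum k=0..1:
  [0] +1/48 = 1/48
  [1] −1/72 = -1/72
S = 1/144
C² = P²·S² = 1/28 ; C = +0.188982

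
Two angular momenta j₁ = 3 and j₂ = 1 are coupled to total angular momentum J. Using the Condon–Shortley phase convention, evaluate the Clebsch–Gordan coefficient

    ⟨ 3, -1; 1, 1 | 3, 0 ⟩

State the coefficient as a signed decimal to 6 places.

√[7·1!5!1!/8! · 2!4!2!0!3!3!] = √(72)
  +(−1)^1/∏(1,0,3,1,2,0)! = -1/12  (running -1/12)
⟨..|..⟩ = √(72)·(-1/12) = -0.707107

−√(1/2) = -0.707107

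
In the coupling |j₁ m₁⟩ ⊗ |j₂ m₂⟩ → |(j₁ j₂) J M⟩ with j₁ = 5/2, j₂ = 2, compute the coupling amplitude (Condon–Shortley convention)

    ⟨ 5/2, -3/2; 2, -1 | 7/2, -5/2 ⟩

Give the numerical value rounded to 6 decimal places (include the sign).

j₁+j₂−J=1  J+j₁−j₂=4  J−j₁+j₂=3  j₁+j₂+J+1=9
(j₁±m₁, j₂±m₂, J±M) = (1,4,1,3,1,6)
P² = 2304/7
sum k=0..1:
  [0] +1/48 = 1/48
  [1] −1/36 = -1/36
S = -1/144
C² = P²·S² = 1/63 ; C = -0.125988

-0.125988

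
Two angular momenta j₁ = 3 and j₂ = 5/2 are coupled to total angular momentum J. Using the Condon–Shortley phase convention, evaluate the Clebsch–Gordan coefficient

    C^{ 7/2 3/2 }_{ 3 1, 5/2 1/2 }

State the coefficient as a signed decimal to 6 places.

−√(5/21) = -0.487950

j₁+j₂−J=2  J+j₁−j₂=4  J−j₁+j₂=3  j₁+j₂+J+1=10
(j₁±m₁, j₂±m₂, J±M) = (4,2,3,2,5,2)
P² = 3072/35
sum k=0..2:
  [0] +1/48 = 1/48
  [1] −1/12 = -1/12
  [2] +1/96 = 1/96
S = -5/96
C² = P²·S² = 5/21 ; C = -0.487950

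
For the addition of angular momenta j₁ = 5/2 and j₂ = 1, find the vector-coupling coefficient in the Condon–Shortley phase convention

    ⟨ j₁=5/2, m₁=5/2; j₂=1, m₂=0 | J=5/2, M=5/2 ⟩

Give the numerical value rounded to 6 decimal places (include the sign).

+√(5/7) ≈ +0.845154

j₁+j₂−J=1  J+j₁−j₂=4  J−j₁+j₂=1  j₁+j₂+J+1=7
(j₁±m₁, j₂±m₂, J±M) = (5,0,1,1,5,0)
P² = 2880/7
sum k=0..0:
  [0] +1/24 = 1/24
S = 1/24
C² = P²·S² = 5/7 ; C = +0.845154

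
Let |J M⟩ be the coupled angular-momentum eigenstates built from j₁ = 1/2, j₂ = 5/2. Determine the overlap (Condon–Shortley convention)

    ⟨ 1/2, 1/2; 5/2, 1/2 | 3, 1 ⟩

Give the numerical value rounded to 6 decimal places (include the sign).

+√(2/3) ≈ +0.816497

j₁+j₂−J=0  J+j₁−j₂=1  J−j₁+j₂=5  j₁+j₂+J+1=7
(j₁±m₁, j₂±m₂, J±M) = (1,0,3,2,4,2)
P² = 96
sum k=0..0:
  [0] +1/12 = 1/12
S = 1/12
C² = P²·S² = 2/3 ; C = +0.816497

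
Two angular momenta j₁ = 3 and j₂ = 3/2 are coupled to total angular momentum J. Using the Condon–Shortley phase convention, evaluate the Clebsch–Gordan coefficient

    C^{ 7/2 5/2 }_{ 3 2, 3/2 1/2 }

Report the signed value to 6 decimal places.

+0.377964  (= +√(1/7))

√[8·1!5!2!/9! · 5!1!2!1!6!1!] = √(6400/7)
  +(−1)^0/∏(0,1,1,2,4,0)! = 1/48  (running 1/48)
  +(−1)^1/∏(1,0,0,1,5,1)! = -1/120  (running 1/80)
⟨..|..⟩ = √(6400/7)·(1/80) = +0.377964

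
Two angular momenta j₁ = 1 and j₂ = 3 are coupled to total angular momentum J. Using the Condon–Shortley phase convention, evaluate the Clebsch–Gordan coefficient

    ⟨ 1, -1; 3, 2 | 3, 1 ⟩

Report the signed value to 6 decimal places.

-0.645497

triangle: 1!*1!*5!/8! = 120/40320
(j±m)!: 0!*2!*5!*1!*4!*2! = 11520
prefactor² = (2J+1)*Δ*N² = 240
  k=1: −1/(1!*0!*1!*4!*0!*1!) = -1/24
Σ = -1/24  ⇒  CG² = 240*(-1/24)² = 5/12
CG = −√(5/12) = -0.645497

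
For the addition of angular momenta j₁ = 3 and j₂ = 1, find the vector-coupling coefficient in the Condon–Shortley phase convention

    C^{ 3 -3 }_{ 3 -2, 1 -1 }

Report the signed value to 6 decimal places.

√[7·1!5!1!/8! · 1!5!0!2!0!6!] = √(3600)
  +(−1)^0/∏(0,1,5,0,0,1)! = 1/120  (running 1/120)
⟨..|..⟩ = √(3600)·(1/120) = +0.500000

+0.500000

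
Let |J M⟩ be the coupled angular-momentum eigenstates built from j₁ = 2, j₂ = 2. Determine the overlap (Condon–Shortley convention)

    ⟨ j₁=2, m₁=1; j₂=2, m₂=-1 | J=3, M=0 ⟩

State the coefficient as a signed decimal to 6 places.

+0.632456  (= +√(2/5))

j₁+j₂−J=1  J+j₁−j₂=3  J−j₁+j₂=3  j₁+j₂+J+1=8
(j₁±m₁, j₂±m₂, J±M) = (3,1,1,3,3,3)
P² = 81/10
sum k=0..1:
  [0] +1/4 = 1/4
  [1] −1/36 = -1/36
S = 2/9
C² = P²·S² = 2/5 ; C = +0.632456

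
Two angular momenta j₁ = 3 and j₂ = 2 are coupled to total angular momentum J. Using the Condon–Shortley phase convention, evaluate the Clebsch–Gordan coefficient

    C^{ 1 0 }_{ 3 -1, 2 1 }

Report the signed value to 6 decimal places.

−√(8/35) = -0.478091

√[3·4!2!0!/7! · 2!4!3!1!1!1!] = √(288/35)
  +(−1)^3/∏(3,1,1,0,1,0)! = -1/6  (running -1/6)
⟨..|..⟩ = √(288/35)·(-1/6) = -0.478091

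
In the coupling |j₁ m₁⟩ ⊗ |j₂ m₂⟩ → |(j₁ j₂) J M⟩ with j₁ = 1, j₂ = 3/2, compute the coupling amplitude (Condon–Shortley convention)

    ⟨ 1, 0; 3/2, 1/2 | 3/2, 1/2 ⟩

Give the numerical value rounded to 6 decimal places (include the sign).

-0.258199

√[4·1!1!2!/5! · 1!1!2!1!2!1!] = √(4/15)
  +(−1)^0/∏(0,1,1,2,0,0)! = 1/2  (running 1/2)
  +(−1)^1/∏(1,0,0,1,1,1)! = -1  (running -1/2)
⟨..|..⟩ = √(4/15)·(-1/2) = -0.258199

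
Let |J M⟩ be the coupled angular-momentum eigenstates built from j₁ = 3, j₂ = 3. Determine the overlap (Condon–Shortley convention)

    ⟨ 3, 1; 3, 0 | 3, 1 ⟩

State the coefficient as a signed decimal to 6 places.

-0.408248  (= −√(1/6))

√[7·3!3!3!/10! · 4!2!3!3!4!2!] = √(864/25)
  +(−1)^0/∏(0,3,2,3,1,0)! = 1/72  (running 1/72)
  +(−1)^1/∏(1,2,1,2,2,1)! = -1/8  (running -1/9)
  +(−1)^2/∏(2,1,0,1,3,2)! = 1/24  (running -5/72)
⟨..|..⟩ = √(864/25)·(-5/72) = -0.408248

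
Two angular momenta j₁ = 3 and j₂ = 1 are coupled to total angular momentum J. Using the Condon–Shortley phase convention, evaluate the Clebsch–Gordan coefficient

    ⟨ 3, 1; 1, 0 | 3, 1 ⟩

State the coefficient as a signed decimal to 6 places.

+√(1/12) = +0.288675

√[7·1!5!1!/8! · 4!2!1!1!4!2!] = √(48)
  +(−1)^0/∏(0,1,2,1,3,0)! = 1/12  (running 1/12)
  +(−1)^1/∏(1,0,1,0,4,1)! = -1/24  (running 1/24)
⟨..|..⟩ = √(48)·(1/24) = +0.288675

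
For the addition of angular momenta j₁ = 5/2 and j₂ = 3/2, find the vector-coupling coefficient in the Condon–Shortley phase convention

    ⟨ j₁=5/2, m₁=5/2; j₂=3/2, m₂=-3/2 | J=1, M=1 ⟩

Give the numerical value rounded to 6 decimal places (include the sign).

+√(1/2) ≈ +0.707107

√[3·3!2!0!/6! · 5!0!0!3!2!0!] = √(72)
  +(−1)^0/∏(0,3,0,0,2,0)! = 1/12  (running 1/12)
⟨..|..⟩ = √(72)·(1/12) = +0.707107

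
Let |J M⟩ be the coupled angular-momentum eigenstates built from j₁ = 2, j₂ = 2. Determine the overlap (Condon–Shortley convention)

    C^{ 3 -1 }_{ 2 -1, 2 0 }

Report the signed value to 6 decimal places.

√[7·1!3!3!/8! · 1!3!2!2!2!4!] = √(36/5)
  +(−1)^0/∏(0,1,3,2,0,1)! = 1/12  (running 1/12)
  +(−1)^1/∏(1,0,2,1,1,2)! = -1/4  (running -1/6)
⟨..|..⟩ = √(36/5)·(-1/6) = -0.447214

-0.447214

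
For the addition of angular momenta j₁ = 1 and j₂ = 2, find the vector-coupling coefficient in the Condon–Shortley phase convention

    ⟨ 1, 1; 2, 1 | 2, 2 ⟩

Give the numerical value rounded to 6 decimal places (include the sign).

+0.577350  (= +√(1/3))

j₁+j₂−J=1  J+j₁−j₂=1  J−j₁+j₂=3  j₁+j₂+J+1=6
(j₁±m₁, j₂±m₂, J±M) = (2,0,3,1,4,0)
P² = 12
sum k=0..0:
  [0] +1/6 = 1/6
S = 1/6
C² = P²·S² = 1/3 ; C = +0.577350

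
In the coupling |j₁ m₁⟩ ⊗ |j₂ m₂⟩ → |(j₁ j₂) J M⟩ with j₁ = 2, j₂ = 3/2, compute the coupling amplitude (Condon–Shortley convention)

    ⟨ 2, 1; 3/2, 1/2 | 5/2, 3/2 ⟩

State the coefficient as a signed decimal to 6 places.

+0.169031

j₁+j₂−J=1  J+j₁−j₂=3  J−j₁+j₂=2  j₁+j₂+J+1=7
(j₁±m₁, j₂±m₂, J±M) = (3,1,2,1,4,1)
P² = 144/35
sum k=0..1:
  [0] +1/4 = 1/4
  [1] −1/6 = -1/6
S = 1/12
C² = P²·S² = 1/35 ; C = +0.169031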